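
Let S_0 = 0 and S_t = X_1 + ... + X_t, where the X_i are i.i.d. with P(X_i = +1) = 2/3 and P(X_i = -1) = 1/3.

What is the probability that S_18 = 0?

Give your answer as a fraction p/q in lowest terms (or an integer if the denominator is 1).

To be at 0 after 18 steps: need exactly 9 steps of +1 and 9 of -1.
Number of such sequences: C(18,9) = 48620
Each has probability (2/3)^9 · (1/3)^9 = 512/387420489
P = 48620 · 512/387420489 = 24893440/387420489

Answer: 24893440/387420489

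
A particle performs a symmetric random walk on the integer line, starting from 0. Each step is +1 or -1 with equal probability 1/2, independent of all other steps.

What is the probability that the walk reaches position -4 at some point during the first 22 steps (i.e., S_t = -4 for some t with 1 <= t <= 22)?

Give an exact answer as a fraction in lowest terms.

Answer: 106135/262144

Derivation:
Count via complement. Let g(t,s) = #length-t paths at position s with S_1..S_t all ≠ -4.
g(t,s) = g(t-1,s-1) + g(t-1,s+1) for s ≠ -4; g(t,-4) = 0.
t=0: g(0,0)=1
t=1: g(1,-1)=1 g(1,1)=1
t=2: g(2,-2)=1 g(2,0)=2 g(2,2)=1
t=3: g(3,-3)=1 g(3,-1)=3 g(3,1)=3 g(3,3)=1
t=4: g(4,-2)=4 g(4,0)=6 g(4,2)=4 g(4,4)=1
t=5: g(5,-3)=4 g(5,-1)=10 g(5,1)=10 g(5,3)=5 g(5,5)=1
t=6: g(6,-2)=14 g(6,0)=20 g(6,2)=15 g(6,4)=6 g(6,6)=1
t=7: g(7,-3)=14 g(7,-1)=34 g(7,1)=35 g(7,3)=21 g(7,5)=7 g(7,7)=1
t=8: g(8,-2)=48 g(8,0)=69 g(8,2)=56 g(8,4)=28 g(8,6)=8 g(8,8)=1
t=9: g(9,-3)=48 g(9,-1)=117 g(9,1)=125 g(9,3)=84 g(9,5)=36 g(9,7)=9 g(9,9)=1
t=10: g(10,-2)=165 g(10,0)=242 g(10,2)=209 g(10,4)=120 g(10,6)=45 g(10,8)=10 g(10,10)=1
t=11: g(11,-3)=165 g(11,-1)=407 g(11,1)=451 g(11,3)=329 g(11,5)=165 g(11,7)=55 g(11,9)=11 g(11,11)=1
t=12: g(12,-2)=572 g(12,0)=858 g(12,2)=780 g(12,4)=494 g(12,6)=220 g(12,8)=66 g(12,10)=12 g(12,12)=1
t=13: g(13,-3)=572 g(13,-1)=1430 g(13,1)=1638 g(13,3)=1274 g(13,5)=714 g(13,7)=286 g(13,9)=78 g(13,11)=13 g(13,13)=1
t=14: g(14,-2)=2002 g(14,0)=3068 g(14,2)=2912 g(14,4)=1988 g(14,6)=1000 g(14,8)=364 g(14,10)=91 g(14,12)=14 g(14,14)=1
t=15: g(15,-3)=2002 g(15,-1)=5070 g(15,1)=5980 g(15,3)=4900 g(15,5)=2988 g(15,7)=1364 g(15,9)=455 g(15,11)=105 g(15,13)=15 g(15,15)=1
t=16: g(16,-2)=7072 g(16,0)=11050 g(16,2)=10880 g(16,4)=7888 g(16,6)=4352 g(16,8)=1819 g(16,10)=560 g(16,12)=120 g(16,14)=16 g(16,16)=1
t=17: g(17,-3)=7072 g(17,-1)=18122 g(17,1)=21930 g(17,3)=18768 g(17,5)=12240 g(17,7)=6171 g(17,9)=2379 g(17,11)=680 g(17,13)=136 g(17,15)=17 g(17,17)=1
t=18: g(18,-2)=25194 g(18,0)=40052 g(18,2)=40698 g(18,4)=31008 g(18,6)=18411 g(18,8)=8550 g(18,10)=3059 g(18,12)=816 g(18,14)=153 g(18,16)=18 g(18,18)=1
t=19: g(19,-3)=25194 g(19,-1)=65246 g(19,1)=80750 g(19,3)=71706 g(19,5)=49419 g(19,7)=26961 g(19,9)=11609 g(19,11)=3875 g(19,13)=969 g(19,15)=171 g(19,17)=19 g(19,19)=1
t=20: g(20,-2)=90440 g(20,0)=145996 g(20,2)=152456 g(20,4)=121125 g(20,6)=76380 g(20,8)=38570 g(20,10)=15484 g(20,12)=4844 g(20,14)=1140 g(20,16)=190 g(20,18)=20 g(20,20)=1
t=21: g(21,-3)=90440 g(21,-1)=236436 g(21,1)=298452 g(21,3)=273581 g(21,5)=197505 g(21,7)=114950 g(21,9)=54054 g(21,11)=20328 g(21,13)=5984 g(21,15)=1330 g(21,17)=210 g(21,19)=21 g(21,21)=1
t=22: g(22,-2)=326876 g(22,0)=534888 g(22,2)=572033 g(22,4)=471086 g(22,6)=312455 g(22,8)=169004 g(22,10)=74382 g(22,12)=26312 g(22,14)=7314 g(22,16)=1540 g(22,18)=231 g(22,20)=22 g(22,22)=1
Paths never hitting -4: Σ_s g(22,s) = 2496144
Paths hitting -4: 2^22 - 2496144 = 1698160
P = 1698160/4194304 = 106135/262144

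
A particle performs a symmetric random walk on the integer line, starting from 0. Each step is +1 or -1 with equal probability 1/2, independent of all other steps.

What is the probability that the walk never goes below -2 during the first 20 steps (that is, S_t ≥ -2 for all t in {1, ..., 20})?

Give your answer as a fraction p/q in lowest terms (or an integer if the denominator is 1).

Answer: 130169/262144

Derivation:
Let f(t,s) = #length-t paths at position s with S_1..S_t all ≥ -2.
f(t,s) = f(t-1,s-1) + f(t-1,s+1) for s ≥ -2; f(t,s) = 0 for s < -2.
t=0: f(0,0)=1
t=1: f(1,-1)=1 f(1,1)=1
t=2: f(2,-2)=1 f(2,0)=2 f(2,2)=1
t=3: f(3,-1)=3 f(3,1)=3 f(3,3)=1
t=4: f(4,-2)=3 f(4,0)=6 f(4,2)=4 f(4,4)=1
t=5: f(5,-1)=9 f(5,1)=10 f(5,3)=5 f(5,5)=1
t=6: f(6,-2)=9 f(6,0)=19 f(6,2)=15 f(6,4)=6 f(6,6)=1
t=7: f(7,-1)=28 f(7,1)=34 f(7,3)=21 f(7,5)=7 f(7,7)=1
t=8: f(8,-2)=28 f(8,0)=62 f(8,2)=55 f(8,4)=28 f(8,6)=8 f(8,8)=1
t=9: f(9,-1)=90 f(9,1)=117 f(9,3)=83 f(9,5)=36 f(9,7)=9 f(9,9)=1
t=10: f(10,-2)=90 f(10,0)=207 f(10,2)=200 f(10,4)=119 f(10,6)=45 f(10,8)=10 f(10,10)=1
t=11: f(11,-1)=297 f(11,1)=407 f(11,3)=319 f(11,5)=164 f(11,7)=55 f(11,9)=11 f(11,11)=1
t=12: f(12,-2)=297 f(12,0)=704 f(12,2)=726 f(12,4)=483 f(12,6)=219 f(12,8)=66 f(12,10)=12 f(12,12)=1
t=13: f(13,-1)=1001 f(13,1)=1430 f(13,3)=1209 f(13,5)=702 f(13,7)=285 f(13,9)=78 f(13,11)=13 f(13,13)=1
t=14: f(14,-2)=1001 f(14,0)=2431 f(14,2)=2639 f(14,4)=1911 f(14,6)=987 f(14,8)=363 f(14,10)=91 f(14,12)=14 f(14,14)=1
t=15: f(15,-1)=3432 f(15,1)=5070 f(15,3)=4550 f(15,5)=2898 f(15,7)=1350 f(15,9)=454 f(15,11)=105 f(15,13)=15 f(15,15)=1
t=16: f(16,-2)=3432 f(16,0)=8502 f(16,2)=9620 f(16,4)=7448 f(16,6)=4248 f(16,8)=1804 f(16,10)=559 f(16,12)=120 f(16,14)=16 f(16,16)=1
t=17: f(17,-1)=11934 f(17,1)=18122 f(17,3)=17068 f(17,5)=11696 f(17,7)=6052 f(17,9)=2363 f(17,11)=679 f(17,13)=136 f(17,15)=17 f(17,17)=1
t=18: f(18,-2)=11934 f(18,0)=30056 f(18,2)=35190 f(18,4)=28764 f(18,6)=17748 f(18,8)=8415 f(18,10)=3042 f(18,12)=815 f(18,14)=153 f(18,16)=18 f(18,18)=1
t=19: f(19,-1)=41990 f(19,1)=65246 f(19,3)=63954 f(19,5)=46512 f(19,7)=26163 f(19,9)=11457 f(19,11)=3857 f(19,13)=968 f(19,15)=171 f(19,17)=19 f(19,19)=1
t=20: f(20,-2)=41990 f(20,0)=107236 f(20,2)=129200 f(20,4)=110466 f(20,6)=72675 f(20,8)=37620 f(20,10)=15314 f(20,12)=4825 f(20,14)=1139 f(20,16)=190 f(20,18)=20 f(20,20)=1
Σ_s f(20,s) = 520676
P = 520676/1048576 = 130169/262144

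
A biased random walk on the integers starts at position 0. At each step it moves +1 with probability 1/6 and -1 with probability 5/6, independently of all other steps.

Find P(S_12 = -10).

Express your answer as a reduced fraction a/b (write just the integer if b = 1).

To reach position -10 after 12 steps: need 1 step of +1 and 11 steps of -1.
Number of such sequences: C(12,1) = 12
Each has probability (1/6)^1 · (5/6)^11 = 48828125/2176782336
P = 12 · 48828125/2176782336 = 48828125/181398528

Answer: 48828125/181398528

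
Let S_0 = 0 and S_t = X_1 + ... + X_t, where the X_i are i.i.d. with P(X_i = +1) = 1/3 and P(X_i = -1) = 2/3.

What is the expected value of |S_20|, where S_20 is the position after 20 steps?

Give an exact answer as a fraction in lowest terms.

Answer: 24018023140/3486784401

Derivation:
S_20 takes values m ≡ 0 (mod 2) with |m| ≤ 20; P(S_20=m) = C(20,(20+m)/2) · (1/3)^((20+m)/2) · (2/3)^((20-m)/2).
Distribution: P(S=-20)=1048576/3486784401, P(S=-18)=10485760/3486784401, P(S=-16)=49807360/3486784401, P(S=-14)=49807360/1162261467, P(S=-12)=105840640/1162261467, P(S=-10)=169345024/1162261467, P(S=-8)=211681280/1162261467, P(S=-6)=211681280/1162261467, P(S=-4)=171991040/1162261467, P(S=-2)=343982080/3486784401, P(S=0)=189190144/3486784401, P(S=2)=85995520/3486784401, P(S=4)=10749440/1162261467, P(S=6)=3307520/1162261467, P(S=8)=826880/1162261467, P(S=10)=165376/1162261467, P(S=12)=25840/1162261467, P(S=14)=3040/1162261467, P(S=16)=760/3486784401, P(S=18)=40/3486784401, P(S=20)=1/3486784401
E[|S_20|] = Σ_m |m|·P(S_20=m) = 24018023140/3486784401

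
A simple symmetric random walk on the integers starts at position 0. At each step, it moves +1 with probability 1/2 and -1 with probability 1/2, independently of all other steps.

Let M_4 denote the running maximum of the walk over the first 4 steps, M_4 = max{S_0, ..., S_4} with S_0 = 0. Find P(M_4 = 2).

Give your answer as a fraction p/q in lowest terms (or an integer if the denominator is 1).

Answer: 1/4

Derivation:
Let M_4 = max(S_0,...,S_4). Use the reflection principle: for j ≥ 1, #{paths with M_4 ≥ j} = #{S_4 ≥ j} + #{S_4 ≥ j+1}.
By reflection, #{M_4 ≥ 2} = #{S_4 ≥ 2} + #{S_4 ≥ 3} = 5 + 1 = 6.
#{M_4 ≥ 3} = #{S_4 ≥ 3} + #{S_4 ≥ 4} = 1 + 1 = 2.
#{M_4 = 2} = 6 - 2 = 4.
P(M_4 = 2) = 4/16 = 1/4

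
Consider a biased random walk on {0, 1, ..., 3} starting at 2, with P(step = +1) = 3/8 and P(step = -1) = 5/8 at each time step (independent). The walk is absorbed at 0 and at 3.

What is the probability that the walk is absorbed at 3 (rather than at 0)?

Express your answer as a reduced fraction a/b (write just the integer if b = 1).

Biased walk: p = 3/8, q = 5/8, r = q/p = 5/3
Gambler's ruin: P(hit 3 before 0 | start at 2) = (1 - r^a)/(1 - r^N)
r^2 = 25/9; r^3 = 125/27
P = (1 - 25/9) / (1 - 125/27) = -16/9 / -98/27 = 24/49

Answer: 24/49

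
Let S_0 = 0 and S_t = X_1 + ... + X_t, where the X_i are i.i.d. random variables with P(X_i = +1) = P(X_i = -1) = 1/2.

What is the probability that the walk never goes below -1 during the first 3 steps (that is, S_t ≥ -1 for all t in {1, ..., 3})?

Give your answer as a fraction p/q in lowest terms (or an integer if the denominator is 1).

Answer: 3/4

Derivation:
Let f(t,s) = #length-t paths at position s with S_1..S_t all ≥ -1.
f(t,s) = f(t-1,s-1) + f(t-1,s+1) for s ≥ -1; f(t,s) = 0 for s < -1.
t=0: f(0,0)=1
t=1: f(1,-1)=1 f(1,1)=1
t=2: f(2,0)=2 f(2,2)=1
t=3: f(3,-1)=2 f(3,1)=3 f(3,3)=1
Σ_s f(3,s) = 6
P = 6/8 = 3/4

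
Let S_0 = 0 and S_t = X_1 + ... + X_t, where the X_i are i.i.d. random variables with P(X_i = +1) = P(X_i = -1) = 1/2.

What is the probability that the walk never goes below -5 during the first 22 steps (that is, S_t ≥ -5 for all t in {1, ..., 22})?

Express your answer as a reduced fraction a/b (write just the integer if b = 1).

Let f(t,s) = #length-t paths at position s with S_1..S_t all ≥ -5.
f(t,s) = f(t-1,s-1) + f(t-1,s+1) for s ≥ -5; f(t,s) = 0 for s < -5.
t=0: f(0,0)=1
t=1: f(1,-1)=1 f(1,1)=1
t=2: f(2,-2)=1 f(2,0)=2 f(2,2)=1
t=3: f(3,-3)=1 f(3,-1)=3 f(3,1)=3 f(3,3)=1
t=4: f(4,-4)=1 f(4,-2)=4 f(4,0)=6 f(4,2)=4 f(4,4)=1
t=5: f(5,-5)=1 f(5,-3)=5 f(5,-1)=10 f(5,1)=10 f(5,3)=5 f(5,5)=1
t=6: f(6,-4)=6 f(6,-2)=15 f(6,0)=20 f(6,2)=15 f(6,4)=6 f(6,6)=1
t=7: f(7,-5)=6 f(7,-3)=21 f(7,-1)=35 f(7,1)=35 f(7,3)=21 f(7,5)=7 f(7,7)=1
t=8: f(8,-4)=27 f(8,-2)=56 f(8,0)=70 f(8,2)=56 f(8,4)=28 f(8,6)=8 f(8,8)=1
t=9: f(9,-5)=27 f(9,-3)=83 f(9,-1)=126 f(9,1)=126 f(9,3)=84 f(9,5)=36 f(9,7)=9 f(9,9)=1
t=10: f(10,-4)=110 f(10,-2)=209 f(10,0)=252 f(10,2)=210 f(10,4)=120 f(10,6)=45 f(10,8)=10 f(10,10)=1
t=11: f(11,-5)=110 f(11,-3)=319 f(11,-1)=461 f(11,1)=462 f(11,3)=330 f(11,5)=165 f(11,7)=55 f(11,9)=11 f(11,11)=1
t=12: f(12,-4)=429 f(12,-2)=780 f(12,0)=923 f(12,2)=792 f(12,4)=495 f(12,6)=220 f(12,8)=66 f(12,10)=12 f(12,12)=1
t=13: f(13,-5)=429 f(13,-3)=1209 f(13,-1)=1703 f(13,1)=1715 f(13,3)=1287 f(13,5)=715 f(13,7)=286 f(13,9)=78 f(13,11)=13 f(13,13)=1
t=14: f(14,-4)=1638 f(14,-2)=2912 f(14,0)=3418 f(14,2)=3002 f(14,4)=2002 f(14,6)=1001 f(14,8)=364 f(14,10)=91 f(14,12)=14 f(14,14)=1
t=15: f(15,-5)=1638 f(15,-3)=4550 f(15,-1)=6330 f(15,1)=6420 f(15,3)=5004 f(15,5)=3003 f(15,7)=1365 f(15,9)=455 f(15,11)=105 f(15,13)=15 f(15,15)=1
t=16: f(16,-4)=6188 f(16,-2)=10880 f(16,0)=12750 f(16,2)=11424 f(16,4)=8007 f(16,6)=4368 f(16,8)=1820 f(16,10)=560 f(16,12)=120 f(16,14)=16 f(16,16)=1
t=17: f(17,-5)=6188 f(17,-3)=17068 f(17,-1)=23630 f(17,1)=24174 f(17,3)=19431 f(17,5)=12375 f(17,7)=6188 f(17,9)=2380 f(17,11)=680 f(17,13)=136 f(17,15)=17 f(17,17)=1
t=18: f(18,-4)=23256 f(18,-2)=40698 f(18,0)=47804 f(18,2)=43605 f(18,4)=31806 f(18,6)=18563 f(18,8)=8568 f(18,10)=3060 f(18,12)=816 f(18,14)=153 f(18,16)=18 f(18,18)=1
t=19: f(19,-5)=23256 f(19,-3)=63954 f(19,-1)=88502 f(19,1)=91409 f(19,3)=75411 f(19,5)=50369 f(19,7)=27131 f(19,9)=11628 f(19,11)=3876 f(19,13)=969 f(19,15)=171 f(19,17)=19 f(19,19)=1
t=20: f(20,-4)=87210 f(20,-2)=152456 f(20,0)=179911 f(20,2)=166820 f(20,4)=125780 f(20,6)=77500 f(20,8)=38759 f(20,10)=15504 f(20,12)=4845 f(20,14)=1140 f(20,16)=190 f(20,18)=20 f(20,20)=1
t=21: f(21,-5)=87210 f(21,-3)=239666 f(21,-1)=332367 f(21,1)=346731 f(21,3)=292600 f(21,5)=203280 f(21,7)=116259 f(21,9)=54263 f(21,11)=20349 f(21,13)=5985 f(21,15)=1330 f(21,17)=210 f(21,19)=21 f(21,21)=1
t=22: f(22,-4)=326876 f(22,-2)=572033 f(22,0)=679098 f(22,2)=639331 f(22,4)=495880 f(22,6)=319539 f(22,8)=170522 f(22,10)=74612 f(22,12)=26334 f(22,14)=7315 f(22,16)=1540 f(22,18)=231 f(22,20)=22 f(22,22)=1
Σ_s f(22,s) = 3313334
P = 3313334/4194304 = 1656667/2097152

Answer: 1656667/2097152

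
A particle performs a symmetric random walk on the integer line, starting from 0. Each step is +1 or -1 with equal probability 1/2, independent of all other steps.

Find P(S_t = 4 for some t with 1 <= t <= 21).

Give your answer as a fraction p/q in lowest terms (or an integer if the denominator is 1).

Count via complement. Let g(t,s) = #length-t paths at position s with S_1..S_t all ≠ 4.
g(t,s) = g(t-1,s-1) + g(t-1,s+1) for s ≠ 4; g(t,4) = 0.
t=0: g(0,0)=1
t=1: g(1,-1)=1 g(1,1)=1
t=2: g(2,-2)=1 g(2,0)=2 g(2,2)=1
t=3: g(3,-3)=1 g(3,-1)=3 g(3,1)=3 g(3,3)=1
t=4: g(4,-4)=1 g(4,-2)=4 g(4,0)=6 g(4,2)=4
t=5: g(5,-5)=1 g(5,-3)=5 g(5,-1)=10 g(5,1)=10 g(5,3)=4
t=6: g(6,-6)=1 g(6,-4)=6 g(6,-2)=15 g(6,0)=20 g(6,2)=14
t=7: g(7,-7)=1 g(7,-5)=7 g(7,-3)=21 g(7,-1)=35 g(7,1)=34 g(7,3)=14
t=8: g(8,-8)=1 g(8,-6)=8 g(8,-4)=28 g(8,-2)=56 g(8,0)=69 g(8,2)=48
t=9: g(9,-9)=1 g(9,-7)=9 g(9,-5)=36 g(9,-3)=84 g(9,-1)=125 g(9,1)=117 g(9,3)=48
t=10: g(10,-10)=1 g(10,-8)=10 g(10,-6)=45 g(10,-4)=120 g(10,-2)=209 g(10,0)=242 g(10,2)=165
t=11: g(11,-11)=1 g(11,-9)=11 g(11,-7)=55 g(11,-5)=165 g(11,-3)=329 g(11,-1)=451 g(11,1)=407 g(11,3)=165
t=12: g(12,-12)=1 g(12,-10)=12 g(12,-8)=66 g(12,-6)=220 g(12,-4)=494 g(12,-2)=780 g(12,0)=858 g(12,2)=572
t=13: g(13,-13)=1 g(13,-11)=13 g(13,-9)=78 g(13,-7)=286 g(13,-5)=714 g(13,-3)=1274 g(13,-1)=1638 g(13,1)=1430 g(13,3)=572
t=14: g(14,-14)=1 g(14,-12)=14 g(14,-10)=91 g(14,-8)=364 g(14,-6)=1000 g(14,-4)=1988 g(14,-2)=2912 g(14,0)=3068 g(14,2)=2002
t=15: g(15,-15)=1 g(15,-13)=15 g(15,-11)=105 g(15,-9)=455 g(15,-7)=1364 g(15,-5)=2988 g(15,-3)=4900 g(15,-1)=5980 g(15,1)=5070 g(15,3)=2002
t=16: g(16,-16)=1 g(16,-14)=16 g(16,-12)=120 g(16,-10)=560 g(16,-8)=1819 g(16,-6)=4352 g(16,-4)=7888 g(16,-2)=10880 g(16,0)=11050 g(16,2)=7072
t=17: g(17,-17)=1 g(17,-15)=17 g(17,-13)=136 g(17,-11)=680 g(17,-9)=2379 g(17,-7)=6171 g(17,-5)=12240 g(17,-3)=18768 g(17,-1)=21930 g(17,1)=18122 g(17,3)=7072
t=18: g(18,-18)=1 g(18,-16)=18 g(18,-14)=153 g(18,-12)=816 g(18,-10)=3059 g(18,-8)=8550 g(18,-6)=18411 g(18,-4)=31008 g(18,-2)=40698 g(18,0)=40052 g(18,2)=25194
t=19: g(19,-19)=1 g(19,-17)=19 g(19,-15)=171 g(19,-13)=969 g(19,-11)=3875 g(19,-9)=11609 g(19,-7)=26961 g(19,-5)=49419 g(19,-3)=71706 g(19,-1)=80750 g(19,1)=65246 g(19,3)=25194
t=20: g(20,-20)=1 g(20,-18)=20 g(20,-16)=190 g(20,-14)=1140 g(20,-12)=4844 g(20,-10)=15484 g(20,-8)=38570 g(20,-6)=76380 g(20,-4)=121125 g(20,-2)=152456 g(20,0)=145996 g(20,2)=90440
t=21: g(21,-21)=1 g(21,-19)=21 g(21,-17)=210 g(21,-15)=1330 g(21,-13)=5984 g(21,-11)=20328 g(21,-9)=54054 g(21,-7)=114950 g(21,-5)=197505 g(21,-3)=273581 g(21,-1)=298452 g(21,1)=236436 g(21,3)=90440
Paths never hitting 4: Σ_s g(21,s) = 1293292
Paths hitting 4: 2^21 - 1293292 = 803860
P = 803860/2097152 = 200965/524288

Answer: 200965/524288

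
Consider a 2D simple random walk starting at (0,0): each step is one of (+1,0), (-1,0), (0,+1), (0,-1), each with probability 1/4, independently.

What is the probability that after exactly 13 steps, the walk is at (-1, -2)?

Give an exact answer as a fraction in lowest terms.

Let h be the number of horizontal steps (so 13-h are vertical). To end at (-1,-2) need (h-1)/2 right-steps and ((13-h)-2)/2 up-steps.
Sum over h with 1 ≤ h ≤ 11, h ≡ 1 (mod 2), 13-h ≡ 0 (mod 2):
h=1: C(13,1)·C(1,0)·C(12,5) = 13·1·792 = 10296
h=3: C(13,3)·C(3,1)·C(10,4) = 286·3·210 = 180180
h=5: C(13,5)·C(5,2)·C(8,3) = 1287·10·56 = 720720
h=7: C(13,7)·C(7,3)·C(6,2) = 1716·35·15 = 900900
h=9: C(13,9)·C(9,4)·C(4,1) = 715·126·4 = 360360
h=11: C(13,11)·C(11,5)·C(2,0) = 78·462·1 = 36036
Total favorable: 2208492
Total paths: 4^13 = 67108864
P = 2208492/67108864 = 552123/16777216

Answer: 552123/16777216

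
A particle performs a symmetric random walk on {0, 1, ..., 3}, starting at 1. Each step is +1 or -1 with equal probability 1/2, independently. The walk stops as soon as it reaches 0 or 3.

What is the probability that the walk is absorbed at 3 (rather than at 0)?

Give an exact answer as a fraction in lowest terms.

Symmetric walk (p = 1/2): the harmonic-function argument gives P(hit 3 before 0 | start at 1) = a/N.
P = 1/3 = 1/3

Answer: 1/3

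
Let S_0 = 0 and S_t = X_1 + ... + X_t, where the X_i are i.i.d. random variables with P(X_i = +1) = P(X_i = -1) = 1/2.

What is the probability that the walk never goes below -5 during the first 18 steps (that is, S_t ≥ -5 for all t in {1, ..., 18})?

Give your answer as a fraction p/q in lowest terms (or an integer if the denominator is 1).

Let f(t,s) = #length-t paths at position s with S_1..S_t all ≥ -5.
f(t,s) = f(t-1,s-1) + f(t-1,s+1) for s ≥ -5; f(t,s) = 0 for s < -5.
t=0: f(0,0)=1
t=1: f(1,-1)=1 f(1,1)=1
t=2: f(2,-2)=1 f(2,0)=2 f(2,2)=1
t=3: f(3,-3)=1 f(3,-1)=3 f(3,1)=3 f(3,3)=1
t=4: f(4,-4)=1 f(4,-2)=4 f(4,0)=6 f(4,2)=4 f(4,4)=1
t=5: f(5,-5)=1 f(5,-3)=5 f(5,-1)=10 f(5,1)=10 f(5,3)=5 f(5,5)=1
t=6: f(6,-4)=6 f(6,-2)=15 f(6,0)=20 f(6,2)=15 f(6,4)=6 f(6,6)=1
t=7: f(7,-5)=6 f(7,-3)=21 f(7,-1)=35 f(7,1)=35 f(7,3)=21 f(7,5)=7 f(7,7)=1
t=8: f(8,-4)=27 f(8,-2)=56 f(8,0)=70 f(8,2)=56 f(8,4)=28 f(8,6)=8 f(8,8)=1
t=9: f(9,-5)=27 f(9,-3)=83 f(9,-1)=126 f(9,1)=126 f(9,3)=84 f(9,5)=36 f(9,7)=9 f(9,9)=1
t=10: f(10,-4)=110 f(10,-2)=209 f(10,0)=252 f(10,2)=210 f(10,4)=120 f(10,6)=45 f(10,8)=10 f(10,10)=1
t=11: f(11,-5)=110 f(11,-3)=319 f(11,-1)=461 f(11,1)=462 f(11,3)=330 f(11,5)=165 f(11,7)=55 f(11,9)=11 f(11,11)=1
t=12: f(12,-4)=429 f(12,-2)=780 f(12,0)=923 f(12,2)=792 f(12,4)=495 f(12,6)=220 f(12,8)=66 f(12,10)=12 f(12,12)=1
t=13: f(13,-5)=429 f(13,-3)=1209 f(13,-1)=1703 f(13,1)=1715 f(13,3)=1287 f(13,5)=715 f(13,7)=286 f(13,9)=78 f(13,11)=13 f(13,13)=1
t=14: f(14,-4)=1638 f(14,-2)=2912 f(14,0)=3418 f(14,2)=3002 f(14,4)=2002 f(14,6)=1001 f(14,8)=364 f(14,10)=91 f(14,12)=14 f(14,14)=1
t=15: f(15,-5)=1638 f(15,-3)=4550 f(15,-1)=6330 f(15,1)=6420 f(15,3)=5004 f(15,5)=3003 f(15,7)=1365 f(15,9)=455 f(15,11)=105 f(15,13)=15 f(15,15)=1
t=16: f(16,-4)=6188 f(16,-2)=10880 f(16,0)=12750 f(16,2)=11424 f(16,4)=8007 f(16,6)=4368 f(16,8)=1820 f(16,10)=560 f(16,12)=120 f(16,14)=16 f(16,16)=1
t=17: f(17,-5)=6188 f(17,-3)=17068 f(17,-1)=23630 f(17,1)=24174 f(17,3)=19431 f(17,5)=12375 f(17,7)=6188 f(17,9)=2380 f(17,11)=680 f(17,13)=136 f(17,15)=17 f(17,17)=1
t=18: f(18,-4)=23256 f(18,-2)=40698 f(18,0)=47804 f(18,2)=43605 f(18,4)=31806 f(18,6)=18563 f(18,8)=8568 f(18,10)=3060 f(18,12)=816 f(18,14)=153 f(18,16)=18 f(18,18)=1
Σ_s f(18,s) = 218348
P = 218348/262144 = 54587/65536

Answer: 54587/65536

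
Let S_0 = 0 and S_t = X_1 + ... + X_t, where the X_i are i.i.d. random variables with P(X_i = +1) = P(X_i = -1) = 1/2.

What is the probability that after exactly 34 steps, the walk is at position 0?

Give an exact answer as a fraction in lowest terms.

To return to 0 after 34 steps: need exactly 17 steps of +1 and 17 of -1.
Favorable paths: C(34,17) = 2333606220
Total paths: 2^34 = 17179869184
P = 2333606220/17179869184 = 583401555/4294967296

Answer: 583401555/4294967296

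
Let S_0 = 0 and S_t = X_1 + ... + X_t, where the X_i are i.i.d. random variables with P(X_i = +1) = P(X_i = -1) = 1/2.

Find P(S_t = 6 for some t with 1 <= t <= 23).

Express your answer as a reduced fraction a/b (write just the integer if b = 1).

Answer: 440485/2097152

Derivation:
Count via complement. Let g(t,s) = #length-t paths at position s with S_1..S_t all ≠ 6.
g(t,s) = g(t-1,s-1) + g(t-1,s+1) for s ≠ 6; g(t,6) = 0.
t=0: g(0,0)=1
t=1: g(1,-1)=1 g(1,1)=1
t=2: g(2,-2)=1 g(2,0)=2 g(2,2)=1
t=3: g(3,-3)=1 g(3,-1)=3 g(3,1)=3 g(3,3)=1
t=4: g(4,-4)=1 g(4,-2)=4 g(4,0)=6 g(4,2)=4 g(4,4)=1
t=5: g(5,-5)=1 g(5,-3)=5 g(5,-1)=10 g(5,1)=10 g(5,3)=5 g(5,5)=1
t=6: g(6,-6)=1 g(6,-4)=6 g(6,-2)=15 g(6,0)=20 g(6,2)=15 g(6,4)=6
t=7: g(7,-7)=1 g(7,-5)=7 g(7,-3)=21 g(7,-1)=35 g(7,1)=35 g(7,3)=21 g(7,5)=6
t=8: g(8,-8)=1 g(8,-6)=8 g(8,-4)=28 g(8,-2)=56 g(8,0)=70 g(8,2)=56 g(8,4)=27
t=9: g(9,-9)=1 g(9,-7)=9 g(9,-5)=36 g(9,-3)=84 g(9,-1)=126 g(9,1)=126 g(9,3)=83 g(9,5)=27
t=10: g(10,-10)=1 g(10,-8)=10 g(10,-6)=45 g(10,-4)=120 g(10,-2)=210 g(10,0)=252 g(10,2)=209 g(10,4)=110
t=11: g(11,-11)=1 g(11,-9)=11 g(11,-7)=55 g(11,-5)=165 g(11,-3)=330 g(11,-1)=462 g(11,1)=461 g(11,3)=319 g(11,5)=110
t=12: g(12,-12)=1 g(12,-10)=12 g(12,-8)=66 g(12,-6)=220 g(12,-4)=495 g(12,-2)=792 g(12,0)=923 g(12,2)=780 g(12,4)=429
t=13: g(13,-13)=1 g(13,-11)=13 g(13,-9)=78 g(13,-7)=286 g(13,-5)=715 g(13,-3)=1287 g(13,-1)=1715 g(13,1)=1703 g(13,3)=1209 g(13,5)=429
t=14: g(14,-14)=1 g(14,-12)=14 g(14,-10)=91 g(14,-8)=364 g(14,-6)=1001 g(14,-4)=2002 g(14,-2)=3002 g(14,0)=3418 g(14,2)=2912 g(14,4)=1638
t=15: g(15,-15)=1 g(15,-13)=15 g(15,-11)=105 g(15,-9)=455 g(15,-7)=1365 g(15,-5)=3003 g(15,-3)=5004 g(15,-1)=6420 g(15,1)=6330 g(15,3)=4550 g(15,5)=1638
t=16: g(16,-16)=1 g(16,-14)=16 g(16,-12)=120 g(16,-10)=560 g(16,-8)=1820 g(16,-6)=4368 g(16,-4)=8007 g(16,-2)=11424 g(16,0)=12750 g(16,2)=10880 g(16,4)=6188
t=17: g(17,-17)=1 g(17,-15)=17 g(17,-13)=136 g(17,-11)=680 g(17,-9)=2380 g(17,-7)=6188 g(17,-5)=12375 g(17,-3)=19431 g(17,-1)=24174 g(17,1)=23630 g(17,3)=17068 g(17,5)=6188
t=18: g(18,-18)=1 g(18,-16)=18 g(18,-14)=153 g(18,-12)=816 g(18,-10)=3060 g(18,-8)=8568 g(18,-6)=18563 g(18,-4)=31806 g(18,-2)=43605 g(18,0)=47804 g(18,2)=40698 g(18,4)=23256
t=19: g(19,-19)=1 g(19,-17)=19 g(19,-15)=171 g(19,-13)=969 g(19,-11)=3876 g(19,-9)=11628 g(19,-7)=27131 g(19,-5)=50369 g(19,-3)=75411 g(19,-1)=91409 g(19,1)=88502 g(19,3)=63954 g(19,5)=23256
t=20: g(20,-20)=1 g(20,-18)=20 g(20,-16)=190 g(20,-14)=1140 g(20,-12)=4845 g(20,-10)=15504 g(20,-8)=38759 g(20,-6)=77500 g(20,-4)=125780 g(20,-2)=166820 g(20,0)=179911 g(20,2)=152456 g(20,4)=87210
t=21: g(21,-21)=1 g(21,-19)=21 g(21,-17)=210 g(21,-15)=1330 g(21,-13)=5985 g(21,-11)=20349 g(21,-9)=54263 g(21,-7)=116259 g(21,-5)=203280 g(21,-3)=292600 g(21,-1)=346731 g(21,1)=332367 g(21,3)=239666 g(21,5)=87210
t=22: g(22,-22)=1 g(22,-20)=22 g(22,-18)=231 g(22,-16)=1540 g(22,-14)=7315 g(22,-12)=26334 g(22,-10)=74612 g(22,-8)=170522 g(22,-6)=319539 g(22,-4)=495880 g(22,-2)=639331 g(22,0)=679098 g(22,2)=572033 g(22,4)=326876
t=23: g(23,-23)=1 g(23,-21)=23 g(23,-19)=253 g(23,-17)=1771 g(23,-15)=8855 g(23,-13)=33649 g(23,-11)=100946 g(23,-9)=245134 g(23,-7)=490061 g(23,-5)=815419 g(23,-3)=1135211 g(23,-1)=1318429 g(23,1)=1251131 g(23,3)=898909 g(23,5)=326876
Paths never hitting 6: Σ_s g(23,s) = 6626668
Paths hitting 6: 2^23 - 6626668 = 1761940
P = 1761940/8388608 = 440485/2097152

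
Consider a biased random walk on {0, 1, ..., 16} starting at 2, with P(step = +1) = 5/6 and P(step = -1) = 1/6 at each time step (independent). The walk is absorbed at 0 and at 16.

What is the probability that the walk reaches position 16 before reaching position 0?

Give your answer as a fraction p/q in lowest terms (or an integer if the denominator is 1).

Answer: 6103515625/6357828776

Derivation:
Biased walk: p = 5/6, q = 1/6, r = q/p = 1/5
Gambler's ruin: P(hit 16 before 0 | start at 2) = (1 - r^a)/(1 - r^N)
r^2 = 1/25; r^16 = 1/152587890625
P = (1 - 1/25) / (1 - 1/152587890625) = 24/25 / 152587890624/152587890625 = 6103515625/6357828776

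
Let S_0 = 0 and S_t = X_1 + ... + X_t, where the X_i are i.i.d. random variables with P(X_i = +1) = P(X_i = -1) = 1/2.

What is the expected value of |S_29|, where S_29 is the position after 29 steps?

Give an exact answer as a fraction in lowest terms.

S_29 takes values m ≡ 1 (mod 2) with |m| ≤ 29; P(S_29=m) = C(29,(29+m)/2)/2^29.
Total paths: 2^29 = 536870912
Distribution: P(S=-29)=1/536870912, P(S=-27)=29/536870912, P(S=-25)=406/536870912, P(S=-23)=3654/536870912, P(S=-21)=23751/536870912, P(S=-19)=118755/536870912, P(S=-17)=475020/536870912, P(S=-15)=1560780/536870912, P(S=-13)=4292145/536870912, P(S=-11)=10015005/536870912, P(S=-9)=20030010/536870912, P(S=-7)=34597290/536870912, P(S=-5)=51895935/536870912, P(S=-3)=67863915/536870912, P(S=-1)=77558760/536870912, P(S=1)=77558760/536870912, P(S=3)=67863915/536870912, P(S=5)=51895935/536870912, P(S=7)=34597290/536870912, P(S=9)=20030010/536870912, P(S=11)=10015005/536870912, P(S=13)=4292145/536870912, P(S=15)=1560780/536870912, P(S=17)=475020/536870912, P(S=19)=118755/536870912, P(S=21)=23751/536870912, P(S=23)=3654/536870912, P(S=25)=406/536870912, P(S=27)=29/536870912, P(S=29)=1/536870912
E[|S_29|] = Σ_m |m|·P(S_29=m) = 2326762800/536870912 = 145422675/33554432

Answer: 145422675/33554432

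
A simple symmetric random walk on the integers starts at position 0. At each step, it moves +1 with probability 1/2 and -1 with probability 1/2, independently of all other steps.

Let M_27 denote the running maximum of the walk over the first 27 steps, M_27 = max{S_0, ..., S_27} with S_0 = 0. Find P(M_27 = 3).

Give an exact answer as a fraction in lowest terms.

Let M_27 = max(S_0,...,S_27). Use the reflection principle: for j ≥ 1, #{paths with M_27 ≥ j} = #{S_27 ≥ j} + #{S_27 ≥ j+1}.
By reflection, #{M_27 ≥ 3} = #{S_27 ≥ 3} + #{S_27 ≥ 4} = 47050564 + 29666704 = 76717268.
#{M_27 ≥ 4} = #{S_27 ≥ 4} + #{S_27 ≥ 5} = 29666704 + 29666704 = 59333408.
#{M_27 = 3} = 76717268 - 59333408 = 17383860.
P(M_27 = 3) = 17383860/134217728 = 4345965/33554432

Answer: 4345965/33554432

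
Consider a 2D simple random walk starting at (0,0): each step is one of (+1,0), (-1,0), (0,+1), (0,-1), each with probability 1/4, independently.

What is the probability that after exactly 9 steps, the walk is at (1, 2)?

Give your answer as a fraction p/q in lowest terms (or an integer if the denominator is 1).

Let h be the number of horizontal steps (so 9-h are vertical). To end at (1,2) need (h+1)/2 right-steps and ((9-h)+2)/2 up-steps.
Sum over h with 1 ≤ h ≤ 7, h ≡ 1 (mod 2), 9-h ≡ 0 (mod 2):
h=1: C(9,1)·C(1,1)·C(8,5) = 9·1·56 = 504
h=3: C(9,3)·C(3,2)·C(6,4) = 84·3·15 = 3780
h=5: C(9,5)·C(5,3)·C(4,3) = 126·10·4 = 5040
h=7: C(9,7)·C(7,4)·C(2,2) = 36·35·1 = 1260
Total favorable: 10584
Total paths: 4^9 = 262144
P = 10584/262144 = 1323/32768

Answer: 1323/32768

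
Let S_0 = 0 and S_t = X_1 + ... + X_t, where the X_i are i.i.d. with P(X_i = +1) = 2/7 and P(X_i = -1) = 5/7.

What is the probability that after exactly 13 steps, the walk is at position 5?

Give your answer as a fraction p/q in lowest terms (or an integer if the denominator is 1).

Answer: 228800000/96889010407

Derivation:
To reach position 5 after 13 steps: need 9 steps of +1 and 4 steps of -1.
Number of such sequences: C(13,9) = 715
Each has probability (2/7)^9 · (5/7)^4 = 320000/96889010407
P = 715 · 320000/96889010407 = 228800000/96889010407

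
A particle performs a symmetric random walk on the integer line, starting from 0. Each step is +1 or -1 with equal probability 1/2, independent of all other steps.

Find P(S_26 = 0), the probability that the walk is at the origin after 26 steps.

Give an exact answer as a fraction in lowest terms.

To return to 0 after 26 steps: need exactly 13 steps of +1 and 13 of -1.
Favorable paths: C(26,13) = 10400600
Total paths: 2^26 = 67108864
P = 10400600/67108864 = 1300075/8388608

Answer: 1300075/8388608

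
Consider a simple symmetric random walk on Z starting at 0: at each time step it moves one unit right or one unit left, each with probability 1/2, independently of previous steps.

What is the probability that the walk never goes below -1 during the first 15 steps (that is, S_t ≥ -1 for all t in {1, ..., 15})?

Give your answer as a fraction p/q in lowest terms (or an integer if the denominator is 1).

Answer: 6435/16384

Derivation:
Let f(t,s) = #length-t paths at position s with S_1..S_t all ≥ -1.
f(t,s) = f(t-1,s-1) + f(t-1,s+1) for s ≥ -1; f(t,s) = 0 for s < -1.
t=0: f(0,0)=1
t=1: f(1,-1)=1 f(1,1)=1
t=2: f(2,0)=2 f(2,2)=1
t=3: f(3,-1)=2 f(3,1)=3 f(3,3)=1
t=4: f(4,0)=5 f(4,2)=4 f(4,4)=1
t=5: f(5,-1)=5 f(5,1)=9 f(5,3)=5 f(5,5)=1
t=6: f(6,0)=14 f(6,2)=14 f(6,4)=6 f(6,6)=1
t=7: f(7,-1)=14 f(7,1)=28 f(7,3)=20 f(7,5)=7 f(7,7)=1
t=8: f(8,0)=42 f(8,2)=48 f(8,4)=27 f(8,6)=8 f(8,8)=1
t=9: f(9,-1)=42 f(9,1)=90 f(9,3)=75 f(9,5)=35 f(9,7)=9 f(9,9)=1
t=10: f(10,0)=132 f(10,2)=165 f(10,4)=110 f(10,6)=44 f(10,8)=10 f(10,10)=1
t=11: f(11,-1)=132 f(11,1)=297 f(11,3)=275 f(11,5)=154 f(11,7)=54 f(11,9)=11 f(11,11)=1
t=12: f(12,0)=429 f(12,2)=572 f(12,4)=429 f(12,6)=208 f(12,8)=65 f(12,10)=12 f(12,12)=1
t=13: f(13,-1)=429 f(13,1)=1001 f(13,3)=1001 f(13,5)=637 f(13,7)=273 f(13,9)=77 f(13,11)=13 f(13,13)=1
t=14: f(14,0)=1430 f(14,2)=2002 f(14,4)=1638 f(14,6)=910 f(14,8)=350 f(14,10)=90 f(14,12)=14 f(14,14)=1
t=15: f(15,-1)=1430 f(15,1)=3432 f(15,3)=3640 f(15,5)=2548 f(15,7)=1260 f(15,9)=440 f(15,11)=104 f(15,13)=15 f(15,15)=1
Σ_s f(15,s) = 12870
P = 12870/32768 = 6435/16384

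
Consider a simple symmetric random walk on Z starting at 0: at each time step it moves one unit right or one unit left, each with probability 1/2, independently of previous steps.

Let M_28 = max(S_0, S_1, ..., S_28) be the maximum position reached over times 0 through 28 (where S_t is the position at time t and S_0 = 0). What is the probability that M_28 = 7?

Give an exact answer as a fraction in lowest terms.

Answer: 6561555/134217728

Derivation:
Let M_28 = max(S_0,...,S_28). Use the reflection principle: for j ≥ 1, #{paths with M_28 ≥ j} = #{S_28 ≥ j} + #{S_28 ≥ j+1}.
By reflection, #{M_28 ≥ 7} = #{S_28 ≥ 7} + #{S_28 ≥ 8} = 24821333 + 24821333 = 49642666.
#{M_28 ≥ 8} = #{S_28 ≥ 8} + #{S_28 ≥ 9} = 24821333 + 11698223 = 36519556.
#{M_28 = 7} = 49642666 - 36519556 = 13123110.
P(M_28 = 7) = 13123110/268435456 = 6561555/134217728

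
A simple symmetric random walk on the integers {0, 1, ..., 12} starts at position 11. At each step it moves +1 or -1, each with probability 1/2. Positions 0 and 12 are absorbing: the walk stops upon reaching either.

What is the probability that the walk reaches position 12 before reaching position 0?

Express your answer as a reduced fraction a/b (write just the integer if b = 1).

Symmetric walk (p = 1/2): the harmonic-function argument gives P(hit 12 before 0 | start at 11) = a/N.
P = 11/12 = 11/12

Answer: 11/12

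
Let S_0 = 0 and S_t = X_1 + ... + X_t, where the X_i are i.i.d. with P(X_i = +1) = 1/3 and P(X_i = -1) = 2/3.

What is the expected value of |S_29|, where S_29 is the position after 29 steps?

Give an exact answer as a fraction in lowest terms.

S_29 takes values m ≡ 1 (mod 2) with |m| ≤ 29; P(S_29=m) = C(29,(29+m)/2) · (1/3)^((29+m)/2) · (2/3)^((29-m)/2).
Distribution: P(S=-29)=536870912/68630377364883, P(S=-27)=7784628224/68630377364883, P(S=-25)=54492397568/68630377364883, P(S=-23)=27246198784/7625597484987, P(S=-21)=88550146048/7625597484987, P(S=-19)=221375365120/7625597484987, P(S=-17)=442750730240/7625597484987, P(S=-15)=727376199680/7625597484987, P(S=-13)=1000142274560/7625597484987, P(S=-11)=3500497960960/22876792454961, P(S=-9)=3500497960960/22876792454961, P(S=-7)=3023157329920/22876792454961, P(S=-5)=755789332480/7625597484987, P(S=-3)=494169948160/7625597484987, P(S=-1)=282382827520/7625597484987, P(S=1)=141191413760/7625597484987, P(S=3)=61771243520/7625597484987, P(S=5)=23618416640/7625597484987, P(S=7)=23618416640/22876792454961, P(S=9)=6836910080/22876792454961, P(S=11)=1709227520/22876792454961, P(S=13)=122087680/7625597484987, P(S=15)=22197760/7625597484987, P(S=17)=3377920/7625597484987, P(S=19)=422240/7625597484987, P(S=21)=42224/7625597484987, P(S=23)=3248/7625597484987, P(S=25)=1624/68630377364883, P(S=27)=58/68630377364883, P(S=29)=1/68630377364883
E[|S_29|] = Σ_m |m|·P(S_29=m) = 224313154766801/22876792454961

Answer: 224313154766801/22876792454961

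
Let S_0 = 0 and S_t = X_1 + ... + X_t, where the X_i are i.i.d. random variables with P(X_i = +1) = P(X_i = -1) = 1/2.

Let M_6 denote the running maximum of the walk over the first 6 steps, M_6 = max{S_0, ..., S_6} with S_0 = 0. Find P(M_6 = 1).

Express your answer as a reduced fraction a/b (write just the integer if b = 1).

Answer: 15/64

Derivation:
Let M_6 = max(S_0,...,S_6). Use the reflection principle: for j ≥ 1, #{paths with M_6 ≥ j} = #{S_6 ≥ j} + #{S_6 ≥ j+1}.
By reflection, #{M_6 ≥ 1} = #{S_6 ≥ 1} + #{S_6 ≥ 2} = 22 + 22 = 44.
#{M_6 ≥ 2} = #{S_6 ≥ 2} + #{S_6 ≥ 3} = 22 + 7 = 29.
#{M_6 = 1} = 44 - 29 = 15.
P(M_6 = 1) = 15/64 = 15/64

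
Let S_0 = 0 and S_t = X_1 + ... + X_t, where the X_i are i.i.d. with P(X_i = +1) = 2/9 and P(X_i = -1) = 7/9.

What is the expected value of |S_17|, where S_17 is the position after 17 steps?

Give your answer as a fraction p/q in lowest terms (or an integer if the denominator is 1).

Answer: 5843901539285455/617673396283947

Derivation:
S_17 takes values m ≡ 1 (mod 2) with |m| ≤ 17; P(S_17=m) = C(17,(17+m)/2) · (2/9)^((17+m)/2) · (7/9)^((17-m)/2).
Distribution: P(S=-17)=232630513987207/16677181699666569, P(S=-15)=1129919639366434/16677181699666569, P(S=-13)=2582673461408992/16677181699666569, P(S=-11)=3689533516298560/16677181699666569, P(S=-9)=3689533516298560/16677181699666569, P(S=-7)=2740796326393216/16677181699666569, P(S=-5)=1566169329367552/16677181699666569, P(S=-3)=703178066246656/16677181699666569, P(S=-1)=251135023659520/16677181699666569, P(S=1)=71752863902720/16677181699666569, P(S=3)=16400654606336/16677181699666569, P(S=5)=2981937201152/16677181699666569, P(S=7)=425991028736/16677181699666569, P(S=9)=46812200960/16677181699666569, P(S=11)=3821404160/16677181699666569, P(S=13)=218365952/16677181699666569, P(S=15)=7798784/16677181699666569, P(S=17)=131072/16677181699666569
E[|S_17|] = Σ_m |m|·P(S_17=m) = 5843901539285455/617673396283947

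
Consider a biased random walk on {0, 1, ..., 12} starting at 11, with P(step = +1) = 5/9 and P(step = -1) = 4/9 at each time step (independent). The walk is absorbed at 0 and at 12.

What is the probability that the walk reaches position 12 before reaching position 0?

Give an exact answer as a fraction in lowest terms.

Answer: 223169105/227363409

Derivation:
Biased walk: p = 5/9, q = 4/9, r = q/p = 4/5
Gambler's ruin: P(hit 12 before 0 | start at 11) = (1 - r^a)/(1 - r^N)
r^11 = 4194304/48828125; r^12 = 16777216/244140625
P = (1 - 4194304/48828125) / (1 - 16777216/244140625) = 44633821/48828125 / 227363409/244140625 = 223169105/227363409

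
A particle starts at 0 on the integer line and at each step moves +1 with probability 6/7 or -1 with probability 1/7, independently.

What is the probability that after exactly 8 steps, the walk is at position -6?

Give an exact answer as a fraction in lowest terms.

To reach position -6 after 8 steps: need 1 step of +1 and 7 steps of -1.
Number of such sequences: C(8,1) = 8
Each has probability (6/7)^1 · (1/7)^7 = 6/5764801
P = 8 · 6/5764801 = 48/5764801

Answer: 48/5764801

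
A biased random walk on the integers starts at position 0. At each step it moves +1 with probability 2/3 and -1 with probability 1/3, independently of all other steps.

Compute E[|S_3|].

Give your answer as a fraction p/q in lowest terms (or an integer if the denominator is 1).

S_3 takes values m ≡ 1 (mod 2) with |m| ≤ 3; P(S_3=m) = C(3,(3+m)/2) · (2/3)^((3+m)/2) · (1/3)^((3-m)/2).
Distribution: P(S=-3)=1/27, P(S=-1)=2/9, P(S=1)=4/9, P(S=3)=8/27
E[|S_3|] = Σ_m |m|·P(S_3=m) = 5/3

Answer: 5/3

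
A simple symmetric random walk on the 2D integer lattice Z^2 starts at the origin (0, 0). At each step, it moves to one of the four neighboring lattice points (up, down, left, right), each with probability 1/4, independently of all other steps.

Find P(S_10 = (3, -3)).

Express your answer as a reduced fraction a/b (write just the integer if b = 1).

Let h be the number of horizontal steps (so 10-h are vertical). To end at (3,-3) need (h+3)/2 right-steps and ((10-h)-3)/2 up-steps.
Sum over h with 3 ≤ h ≤ 7, h ≡ 1 (mod 2), 10-h ≡ 1 (mod 2):
h=3: C(10,3)·C(3,3)·C(7,2) = 120·1·21 = 2520
h=5: C(10,5)·C(5,4)·C(5,1) = 252·5·5 = 6300
h=7: C(10,7)·C(7,5)·C(3,0) = 120·21·1 = 2520
Total favorable: 11340
Total paths: 4^10 = 1048576
P = 11340/1048576 = 2835/262144

Answer: 2835/262144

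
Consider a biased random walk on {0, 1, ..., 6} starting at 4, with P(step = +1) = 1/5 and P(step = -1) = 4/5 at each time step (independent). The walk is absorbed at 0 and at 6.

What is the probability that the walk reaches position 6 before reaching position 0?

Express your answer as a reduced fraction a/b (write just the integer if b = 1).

Answer: 17/273

Derivation:
Biased walk: p = 1/5, q = 4/5, r = q/p = 4
Gambler's ruin: P(hit 6 before 0 | start at 4) = (1 - r^a)/(1 - r^N)
r^4 = 256; r^6 = 4096
P = (1 - 256) / (1 - 4096) = -255 / -4095 = 17/273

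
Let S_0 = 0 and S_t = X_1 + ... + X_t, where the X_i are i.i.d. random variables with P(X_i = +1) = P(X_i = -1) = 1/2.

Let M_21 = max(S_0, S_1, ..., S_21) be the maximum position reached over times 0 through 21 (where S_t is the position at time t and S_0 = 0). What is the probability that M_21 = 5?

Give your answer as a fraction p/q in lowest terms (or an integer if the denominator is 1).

Let M_21 = max(S_0,...,S_21). Use the reflection principle: for j ≥ 1, #{paths with M_21 ≥ j} = #{S_21 ≥ j} + #{S_21 ≥ j+1}.
By reflection, #{M_21 ≥ 5} = #{S_21 ≥ 5} + #{S_21 ≥ 6} = 401930 + 198440 = 600370.
#{M_21 ≥ 6} = #{S_21 ≥ 6} + #{S_21 ≥ 7} = 198440 + 198440 = 396880.
#{M_21 = 5} = 600370 - 396880 = 203490.
P(M_21 = 5) = 203490/2097152 = 101745/1048576

Answer: 101745/1048576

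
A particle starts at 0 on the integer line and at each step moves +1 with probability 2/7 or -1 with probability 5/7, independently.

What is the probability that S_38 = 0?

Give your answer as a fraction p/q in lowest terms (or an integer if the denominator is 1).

To be at 0 after 38 steps: need exactly 19 steps of +1 and 19 of -1.
Number of such sequences: C(38,19) = 35345263800
Each has probability (2/7)^19 · (5/7)^19 = 10000000000000000000/129934811447123020117172145698449
P = 35345263800 · 10000000000000000000/129934811447123020117172145698449 = 50493234000000000000000000000/18562115921017574302453163671207

Answer: 50493234000000000000000000000/18562115921017574302453163671207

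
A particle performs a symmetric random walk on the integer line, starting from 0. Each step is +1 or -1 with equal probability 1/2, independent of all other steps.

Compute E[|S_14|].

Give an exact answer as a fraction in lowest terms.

Answer: 3003/1024

Derivation:
S_14 takes values m ≡ 0 (mod 2) with |m| ≤ 14; P(S_14=m) = C(14,(14+m)/2)/2^14.
Total paths: 2^14 = 16384
Distribution: P(S=-14)=1/16384, P(S=-12)=14/16384, P(S=-10)=91/16384, P(S=-8)=364/16384, P(S=-6)=1001/16384, P(S=-4)=2002/16384, P(S=-2)=3003/16384, P(S=0)=3432/16384, P(S=2)=3003/16384, P(S=4)=2002/16384, P(S=6)=1001/16384, P(S=8)=364/16384, P(S=10)=91/16384, P(S=12)=14/16384, P(S=14)=1/16384
E[|S_14|] = Σ_m |m|·P(S_14=m) = 48048/16384 = 3003/1024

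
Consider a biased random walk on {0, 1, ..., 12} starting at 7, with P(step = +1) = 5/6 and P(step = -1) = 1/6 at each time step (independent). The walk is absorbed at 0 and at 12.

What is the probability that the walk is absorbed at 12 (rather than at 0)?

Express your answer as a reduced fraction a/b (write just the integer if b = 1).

Answer: 61034375/61035156

Derivation:
Biased walk: p = 5/6, q = 1/6, r = q/p = 1/5
Gambler's ruin: P(hit 12 before 0 | start at 7) = (1 - r^a)/(1 - r^N)
r^7 = 1/78125; r^12 = 1/244140625
P = (1 - 1/78125) / (1 - 1/244140625) = 78124/78125 / 244140624/244140625 = 61034375/61035156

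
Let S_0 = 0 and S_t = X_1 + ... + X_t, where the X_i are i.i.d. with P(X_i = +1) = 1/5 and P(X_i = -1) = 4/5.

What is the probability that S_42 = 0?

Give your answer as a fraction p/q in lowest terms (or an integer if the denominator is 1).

To be at 0 after 42 steps: need exactly 21 steps of +1 and 21 of -1.
Number of such sequences: C(42,21) = 538257874440
Each has probability (1/5)^21 · (4/5)^21 = 4398046511104/227373675443232059478759765625
P = 538257874440 · 4398046511104/227373675443232059478759765625 = 473456633351019379556352/45474735088646411895751953125

Answer: 473456633351019379556352/45474735088646411895751953125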